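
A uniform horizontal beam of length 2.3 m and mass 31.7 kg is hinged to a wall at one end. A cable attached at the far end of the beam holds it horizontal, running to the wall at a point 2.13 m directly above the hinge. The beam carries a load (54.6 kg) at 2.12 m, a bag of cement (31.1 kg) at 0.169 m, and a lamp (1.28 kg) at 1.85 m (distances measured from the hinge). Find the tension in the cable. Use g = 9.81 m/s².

T ≈ 1000 N

Taking torques about the hinge:
Beam weight: 31.7 × 9.81 = 311 N down at 1.15 m → arm 1.15 m, τ = 311 × 1.15 = 357.6 N·m clockwise.
Load: 54.6 × 9.81 = 535.6 N down at 2.12 m → arm 2.12 m, τ = 535.6 × 2.12 = 1135 N·m clockwise.
Bag of cement: 31.1 × 9.81 = 305.1 N down at 0.169 m → arm 0.169 m, τ = 305.1 × 0.169 = 51.56 N·m clockwise.
Lamp: 1.28 × 9.81 = 12.56 N down at 1.85 m → arm 1.85 m, τ = 12.56 × 1.85 = 23.24 N·m clockwise.
Total clockwise load moment = 1567 N·m.
The cable tension T acts at 2.3 m; only its component perpendicular to the beam, T sinθ, produces torque. sinθ = h/√(h²+d²) = 2.13/√(2.13²+2.3²) = 0.6795.
For rotational equilibrium, T × 2.3 × 0.6795 = 1567, so T = 1567 / 1.563 = 1000 N.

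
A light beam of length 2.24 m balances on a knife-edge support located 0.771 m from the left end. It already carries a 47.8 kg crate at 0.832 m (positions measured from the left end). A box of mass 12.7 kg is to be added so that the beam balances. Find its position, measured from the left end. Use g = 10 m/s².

x ≈ 0.541 m from the left end

About the knife-edge support (at 0.771 m from the left end):
Crate: 47.8 × 10 = 478 N down at 0.832 m → arm 0.061 m, τ = 478 × 0.061 = 29.16 N·m clockwise.
Net moment of existing loads = 29.16 N·m clockwise.
The box weighs 12.7 × 10 = 127 N and must supply an equal counterclockwise moment, so its lever arm about the knife-edge support is 29.16 / 127 = 0.23 m.
That puts it at 0.771 − 0.23 = 0.541 m from the left end.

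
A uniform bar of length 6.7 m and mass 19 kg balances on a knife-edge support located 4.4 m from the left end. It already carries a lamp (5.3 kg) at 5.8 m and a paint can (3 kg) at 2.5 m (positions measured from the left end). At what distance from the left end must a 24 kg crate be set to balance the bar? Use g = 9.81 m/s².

x ≈ 5.16 m from the left end

About the knife-edge support (at 4.4 m from the left end):
Beam weight: 19 × 9.81 = 186.4 N down at 3.35 m → arm 1.05 m, τ = 186.4 × 1.05 = 195.7 N·m counterclockwise.
Lamp: 5.3 × 9.81 = 51.99 N down at 5.8 m → arm 1.4 m, τ = 51.99 × 1.4 = 72.79 N·m clockwise.
Paint can: 3 × 9.81 = 29.43 N down at 2.5 m → arm 1.9 m, τ = 29.43 × 1.9 = 55.92 N·m counterclockwise.
Net moment of existing loads = 178.8 N·m counterclockwise.
The crate weighs 24 × 9.81 = 235.4 N and must supply an equal clockwise moment, so its lever arm about the knife-edge support is 178.8 / 235.4 = 0.76 m.
That puts it at 4.4 + 0.76 = 5.16 m from the left end.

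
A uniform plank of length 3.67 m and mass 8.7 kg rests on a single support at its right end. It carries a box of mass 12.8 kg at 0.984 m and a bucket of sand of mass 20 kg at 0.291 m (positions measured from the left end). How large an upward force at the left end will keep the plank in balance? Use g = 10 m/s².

F ≈ 321 N

Sum moments about the right end (the unknown pivot reaction has zero arm there).
Beam weight: 8.7 × 10 = 87 N down at 1.835 m → arm 1.835 m, τ = 87 × 1.835 = 159.6 N·m counterclockwise.
Box: 12.8 × 10 = 128 N down at 0.984 m → arm 2.686 m, τ = 128 × 2.686 = 343.8 N·m counterclockwise.
Bucket of sand: 20 × 10 = 200 N down at 0.291 m → arm 3.379 m, τ = 200 × 3.379 = 675.8 N·m counterclockwise.
Net moment of the loads = 1179 N·m counterclockwise.
The upward force F acts at the left end, arm 3.67 m, giving F × 3.67 clockwise.
Στ = 0 ⇒ F × 3.67 = 1179 ⇒ F = 1179 / 3.67 = 321 N.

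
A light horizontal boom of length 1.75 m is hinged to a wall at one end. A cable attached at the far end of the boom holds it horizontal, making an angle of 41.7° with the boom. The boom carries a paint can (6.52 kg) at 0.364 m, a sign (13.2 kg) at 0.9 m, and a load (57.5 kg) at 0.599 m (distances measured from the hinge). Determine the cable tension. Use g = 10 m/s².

Take moments about the hinge.
Paint can: 6.52 × 10 = 65.2 N down at 0.364 m → arm 0.364 m, τ = 65.2 × 0.364 = 23.73 N·m clockwise.
Sign: 13.2 × 10 = 132 N down at 0.9 m → arm 0.9 m, τ = 132 × 0.9 = 118.8 N·m clockwise.
Load: 57.5 × 10 = 575 N down at 0.599 m → arm 0.599 m, τ = 575 × 0.599 = 344.4 N·m clockwise.
Total clockwise load moment = 486.9 N·m.
The cable tension T acts at 1.75 m; only its component perpendicular to the boom, T sinθ, produces torque. sin 41.7° = 0.6652.
Στ = 0 ⇒ T × 1.75 × 0.6652 = 486.9 ⇒ T = 486.9 / 1.164 = 418 N.

T ≈ 418 N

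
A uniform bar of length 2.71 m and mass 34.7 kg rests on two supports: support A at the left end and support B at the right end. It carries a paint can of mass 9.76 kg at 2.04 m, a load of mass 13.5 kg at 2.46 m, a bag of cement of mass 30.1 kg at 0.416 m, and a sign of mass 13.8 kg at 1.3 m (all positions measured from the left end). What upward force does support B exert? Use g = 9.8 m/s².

R_B ≈ 472 N

Choose support A as the axis so its reaction then has zero moment arm.
Beam weight: 34.7 × 9.8 = 340.1 N down at 1.355 m → arm 1.355 m, τ = 340.1 × 1.355 = 460.8 N·m clockwise.
Paint can: 9.76 × 9.8 = 95.65 N down at 2.04 m → arm 2.04 m, τ = 95.65 × 2.04 = 195.1 N·m clockwise.
Load: 13.5 × 9.8 = 132.3 N down at 2.46 m → arm 2.46 m, τ = 132.3 × 2.46 = 325.5 N·m clockwise.
Bag of cement: 30.1 × 9.8 = 295 N down at 0.416 m → arm 0.416 m, τ = 295 × 0.416 = 122.7 N·m clockwise.
Sign: 13.8 × 9.8 = 135.2 N down at 1.3 m → arm 1.3 m, τ = 135.2 × 1.3 = 175.8 N·m clockwise.
Net load moment about support A = 1280 N·m clockwise.
Reaction R at support B is upward at 2.71 m, arm 2.71 m → moment R × 2.71 counterclockwise.
For rotational equilibrium, R × 2.71 = 1280, so R = 472 N.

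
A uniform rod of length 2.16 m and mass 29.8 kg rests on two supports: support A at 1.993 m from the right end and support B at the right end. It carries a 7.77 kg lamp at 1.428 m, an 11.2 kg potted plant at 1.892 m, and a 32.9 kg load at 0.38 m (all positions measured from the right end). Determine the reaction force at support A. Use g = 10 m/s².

R_A ≈ 386 N

Sum moments about support B (its reaction then has zero moment arm).
Beam weight: 29.8 × 10 = 298 N down at 1.08 m → arm 1.08 m, τ = 298 × 1.08 = 321.8 N·m counterclockwise.
Lamp: 7.77 × 10 = 77.7 N down at 1.428 m → arm 1.428 m, τ = 77.7 × 1.428 = 111 N·m counterclockwise.
Potted plant: 11.2 × 10 = 112 N down at 1.892 m → arm 1.892 m, τ = 112 × 1.892 = 211.9 N·m counterclockwise.
Load: 32.9 × 10 = 329 N down at 0.38 m → arm 0.38 m, τ = 329 × 0.38 = 125 N·m counterclockwise.
Net load moment about support B = 769.7 N·m counterclockwise.
Reaction R at support A is upward at 1.993 m, arm 1.993 m → moment R × 1.993 clockwise.
Στ = 0 ⇒ R × 1.993 = 769.7 ⇒ R = 386 N.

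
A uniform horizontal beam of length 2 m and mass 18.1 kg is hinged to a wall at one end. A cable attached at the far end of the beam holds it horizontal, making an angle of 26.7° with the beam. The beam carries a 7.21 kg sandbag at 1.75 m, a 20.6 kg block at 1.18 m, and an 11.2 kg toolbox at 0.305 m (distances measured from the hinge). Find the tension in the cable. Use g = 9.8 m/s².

T ≈ 637 N

Taking torques about the hinge:
Beam weight: 18.1 × 9.8 = 177.4 N down at 1 m → arm 1 m, τ = 177.4 × 1 = 177.4 N·m clockwise.
Sandbag: 7.21 × 9.8 = 70.66 N down at 1.75 m → arm 1.75 m, τ = 70.66 × 1.75 = 123.7 N·m clockwise.
Block: 20.6 × 9.8 = 201.9 N down at 1.18 m → arm 1.18 m, τ = 201.9 × 1.18 = 238.2 N·m clockwise.
Toolbox: 11.2 × 9.8 = 109.8 N down at 0.305 m → arm 0.305 m, τ = 109.8 × 0.305 = 33.49 N·m clockwise.
Total clockwise load moment = 572.8 N·m.
The cable tension T acts at 2 m; only its component perpendicular to the beam, T sinθ, produces torque. sin 26.7° = 0.4493.
Στ = 0 ⇒ T × 2 × 0.4493 = 572.8 ⇒ T = 572.8 / 0.8986 = 637 N.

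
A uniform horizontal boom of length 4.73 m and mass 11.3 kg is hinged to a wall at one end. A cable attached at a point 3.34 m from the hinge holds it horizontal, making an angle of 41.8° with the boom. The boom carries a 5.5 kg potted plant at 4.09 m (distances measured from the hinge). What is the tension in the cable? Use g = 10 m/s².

About the hinge:
Beam weight: 11.3 × 10 = 113 N down at 2.365 m → arm 2.365 m, τ = 113 × 2.365 = 267.2 N·m clockwise.
Potted plant: 5.5 × 10 = 55 N down at 4.09 m → arm 4.09 m, τ = 55 × 4.09 = 224.9 N·m clockwise.
Total clockwise load moment = 492.1 N·m.
The cable tension T acts at 3.34 m; only its component perpendicular to the boom, T sinθ, produces torque. sin 41.8° = 0.6665.
For rotational equilibrium, T × 3.34 × 0.6665 = 492.1, so T = 492.1 / 2.226 = 221 N.

T ≈ 221 N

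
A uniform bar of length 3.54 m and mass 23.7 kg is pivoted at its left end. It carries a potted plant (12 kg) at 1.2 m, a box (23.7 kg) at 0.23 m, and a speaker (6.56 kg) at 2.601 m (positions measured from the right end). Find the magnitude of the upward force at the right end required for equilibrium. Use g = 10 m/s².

F ≈ 437 N

Taking torques about the left end:
Beam weight: 23.7 × 10 = 237 N down at 1.77 m → arm 1.77 m, τ = 237 × 1.77 = 419.5 N·m clockwise.
Potted plant: 12 × 10 = 120 N down at 1.2 m → arm 2.34 m, τ = 120 × 2.34 = 280.8 N·m clockwise.
Box: 23.7 × 10 = 237 N down at 0.23 m → arm 3.31 m, τ = 237 × 3.31 = 784.5 N·m clockwise.
Speaker: 6.56 × 10 = 65.6 N down at 2.601 m → arm 0.939 m, τ = 65.6 × 0.939 = 61.6 N·m clockwise.
Net moment of the loads = 1546 N·m clockwise.
The upward force F acts at the right end, arm 3.54 m, giving F × 3.54 counterclockwise.
Setting net torque to zero: F × 3.54 = 1546 → F = 1546 / 3.54 = 437 N.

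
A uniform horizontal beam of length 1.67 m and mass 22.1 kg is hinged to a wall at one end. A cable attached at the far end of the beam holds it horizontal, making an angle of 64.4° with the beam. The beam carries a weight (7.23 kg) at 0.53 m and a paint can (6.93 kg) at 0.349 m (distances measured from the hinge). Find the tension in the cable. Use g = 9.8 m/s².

T ≈ 161 N

About the hinge:
Beam weight: 22.1 × 9.8 = 216.6 N down at 0.835 m → arm 0.835 m, τ = 216.6 × 0.835 = 180.9 N·m clockwise.
Weight: 7.23 × 9.8 = 70.85 N down at 0.53 m → arm 0.53 m, τ = 70.85 × 0.53 = 37.55 N·m clockwise.
Paint can: 6.93 × 9.8 = 67.91 N down at 0.349 m → arm 0.349 m, τ = 67.91 × 0.349 = 23.7 N·m clockwise.
Total clockwise load moment = 242.1 N·m.
The cable tension T acts at 1.67 m; only its component perpendicular to the beam, T sinθ, produces torque. sin 64.4° = 0.9018.
Balancing moments: T × 1.67 × 0.9018 = 242.1, giving T = 242.1 / 1.506 = 161 N.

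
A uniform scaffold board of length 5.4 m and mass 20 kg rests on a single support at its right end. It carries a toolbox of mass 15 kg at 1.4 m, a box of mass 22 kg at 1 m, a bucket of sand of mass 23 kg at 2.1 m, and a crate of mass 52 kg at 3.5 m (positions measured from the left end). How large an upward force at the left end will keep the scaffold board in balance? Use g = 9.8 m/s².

F ≈ 700 N

Taking torques about the right end:
Beam weight: 20 × 9.8 = 196 N down at 2.7 m → arm 2.7 m, τ = 196 × 2.7 = 529.2 N·m counterclockwise.
Toolbox: 15 × 9.8 = 147 N down at 1.4 m → arm 4 m, τ = 147 × 4 = 588 N·m counterclockwise.
Box: 22 × 9.8 = 215.6 N down at 1 m → arm 4.4 m, τ = 215.6 × 4.4 = 948.6 N·m counterclockwise.
Bucket of sand: 23 × 9.8 = 225.4 N down at 2.1 m → arm 3.3 m, τ = 225.4 × 3.3 = 743.8 N·m counterclockwise.
Crate: 52 × 9.8 = 509.6 N down at 3.5 m → arm 1.9 m, τ = 509.6 × 1.9 = 968.2 N·m counterclockwise.
Net moment of the loads = 3778 N·m counterclockwise.
The upward force F acts at the left end, arm 5.4 m, giving F × 5.4 clockwise.
Στ = 0 ⇒ F × 5.4 = 3778 ⇒ F = 3778 / 5.4 = 700 N.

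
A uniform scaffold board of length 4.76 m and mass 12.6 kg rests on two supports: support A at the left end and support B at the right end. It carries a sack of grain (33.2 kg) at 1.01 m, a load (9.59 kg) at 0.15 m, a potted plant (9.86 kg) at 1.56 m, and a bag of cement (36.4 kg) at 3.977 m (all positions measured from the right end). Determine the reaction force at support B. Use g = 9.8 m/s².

R_B ≈ 533 N

Sum moments about support A (its reaction then has zero moment arm).
Beam weight: 12.6 × 9.8 = 123.5 N down at 2.38 m → arm 2.38 m, τ = 123.5 × 2.38 = 293.9 N·m clockwise.
Sack of grain: 33.2 × 9.8 = 325.4 N down at 1.01 m → arm 3.75 m, τ = 325.4 × 3.75 = 1220 N·m clockwise.
Load: 9.59 × 9.8 = 93.98 N down at 0.15 m → arm 4.61 m, τ = 93.98 × 4.61 = 433.2 N·m clockwise.
Potted plant: 9.86 × 9.8 = 96.63 N down at 1.56 m → arm 3.2 m, τ = 96.63 × 3.2 = 309.2 N·m clockwise.
Bag of cement: 36.4 × 9.8 = 356.7 N down at 3.977 m → arm 0.783 m, τ = 356.7 × 0.783 = 279.3 N·m clockwise.
Net load moment about support A = 2536 N·m clockwise.
Reaction R at support B is upward at 0 m, arm 4.76 m → moment R × 4.76 counterclockwise.
Balancing moments: R × 4.76 = 2536, giving R = 533 N.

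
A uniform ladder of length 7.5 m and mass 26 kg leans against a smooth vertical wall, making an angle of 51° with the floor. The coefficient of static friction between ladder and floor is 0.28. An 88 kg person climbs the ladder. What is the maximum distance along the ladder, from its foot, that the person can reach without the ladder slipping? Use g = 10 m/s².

d ≈ 2.25 m

Taking torques about the foot of the ladder:
Ladder weight 26×10 = 260 N acts at 3.75 m along the ladder; its horizontal arm is 3.75·cos51° = 2.36 m → τ = 613.6 N·m clockwise.
Person weight 88×10 = 880 N at distance d → arm d·cos51° → τ = 880·d·0.6293 clockwise.
Wall normal N at the top has arm L sinθ = 5.829 m counterclockwise, so Στ = 0 gives N·5.829 = 613.6 + 553.8·d.
ΣFy = 0 ⇒ N_floor = 1140 N, so the maximum friction is μ_s·N_floor = 0.28×1140 = 319.2 N. ΣFx = 0 ⇒ N_wall = f, so at the slipping point N = 319.2 N.
Substituting: 319.2×5.829 = 613.6 + 553.8·d ⇒ d = (1861 − 613.6) / 553.8 = 2.25 m.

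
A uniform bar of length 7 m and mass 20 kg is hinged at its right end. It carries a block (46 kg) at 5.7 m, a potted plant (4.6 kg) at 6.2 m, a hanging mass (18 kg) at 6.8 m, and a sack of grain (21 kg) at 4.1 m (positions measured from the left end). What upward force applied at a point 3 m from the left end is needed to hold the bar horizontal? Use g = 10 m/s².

Choose the right end as the axis so the unknown pivot reaction has zero arm there.
Beam weight: 20 × 10 = 200 N down at 3.5 m → arm 3.5 m, τ = 200 × 3.5 = 700 N·m counterclockwise.
Block: 46 × 10 = 460 N down at 5.7 m → arm 1.3 m, τ = 460 × 1.3 = 598 N·m counterclockwise.
Potted plant: 4.6 × 10 = 46 N down at 6.2 m → arm 0.8 m, τ = 46 × 0.8 = 36.8 N·m counterclockwise.
Hanging mass: 18 × 10 = 180 N down at 6.8 m → arm 0.2 m, τ = 180 × 0.2 = 36 N·m counterclockwise.
Sack of grain: 21 × 10 = 210 N down at 4.1 m → arm 2.9 m, τ = 210 × 2.9 = 609 N·m counterclockwise.
Net moment of the loads = 1980 N·m counterclockwise.
The upward force F acts at a point 3 m from the left end, arm 4 m, giving F × 4 clockwise.
Στ = 0 ⇒ F × 4 = 1980 ⇒ F = 1980 / 4 = 495 N.

F ≈ 495 N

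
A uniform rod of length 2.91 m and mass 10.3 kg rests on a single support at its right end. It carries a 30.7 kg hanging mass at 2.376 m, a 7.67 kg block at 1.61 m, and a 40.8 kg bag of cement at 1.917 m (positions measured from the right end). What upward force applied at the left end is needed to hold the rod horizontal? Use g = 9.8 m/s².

Taking torques about the right end:
Beam weight: 10.3 × 9.8 = 100.9 N down at 1.455 m → arm 1.455 m, τ = 100.9 × 1.455 = 146.8 N·m counterclockwise.
Hanging mass: 30.7 × 9.8 = 300.9 N down at 2.376 m → arm 2.376 m, τ = 300.9 × 2.376 = 714.9 N·m counterclockwise.
Block: 7.67 × 9.8 = 75.17 N down at 1.61 m → arm 1.61 m, τ = 75.17 × 1.61 = 121 N·m counterclockwise.
Bag of cement: 40.8 × 9.8 = 399.8 N down at 1.917 m → arm 1.917 m, τ = 399.8 × 1.917 = 766.4 N·m counterclockwise.
Net moment of the loads = 1749 N·m counterclockwise.
The upward force F acts at the left end, arm 2.91 m, giving F × 2.91 clockwise.
Balancing moments: F × 2.91 = 1749, giving F = 1749 / 2.91 = 601 N.

F ≈ 601 N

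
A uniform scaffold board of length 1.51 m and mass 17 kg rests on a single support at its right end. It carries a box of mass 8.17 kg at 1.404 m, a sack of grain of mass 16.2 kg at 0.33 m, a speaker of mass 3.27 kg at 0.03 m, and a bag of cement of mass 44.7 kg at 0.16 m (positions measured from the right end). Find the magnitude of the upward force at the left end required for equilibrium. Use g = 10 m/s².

F ≈ 244 N

About the right end:
Beam weight: 17 × 10 = 170 N down at 0.755 m → arm 0.755 m, τ = 170 × 0.755 = 128.3 N·m counterclockwise.
Box: 8.17 × 10 = 81.7 N down at 1.404 m → arm 1.404 m, τ = 81.7 × 1.404 = 114.7 N·m counterclockwise.
Sack of grain: 16.2 × 10 = 162 N down at 0.33 m → arm 0.33 m, τ = 162 × 0.33 = 53.46 N·m counterclockwise.
Speaker: 3.27 × 10 = 32.7 N down at 0.03 m → arm 0.03 m, τ = 32.7 × 0.03 = 0.981 N·m counterclockwise.
Bag of cement: 44.7 × 10 = 447 N down at 0.16 m → arm 0.16 m, τ = 447 × 0.16 = 71.52 N·m counterclockwise.
Net moment of the loads = 369 N·m counterclockwise.
The upward force F acts at the left end, arm 1.51 m, giving F × 1.51 clockwise.
Setting net torque to zero: F × 1.51 = 369 → F = 369 / 1.51 = 244 N.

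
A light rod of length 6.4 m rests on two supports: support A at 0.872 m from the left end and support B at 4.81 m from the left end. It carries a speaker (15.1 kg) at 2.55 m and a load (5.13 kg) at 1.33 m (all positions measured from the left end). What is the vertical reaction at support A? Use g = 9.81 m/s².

Taking torques about support B:
Speaker: 15.1 × 9.81 = 148.1 N down at 2.55 m → arm 2.26 m, τ = 148.1 × 2.26 = 334.7 N·m counterclockwise.
Load: 5.13 × 9.81 = 50.33 N down at 1.33 m → arm 3.48 m, τ = 50.33 × 3.48 = 175.1 N·m counterclockwise.
Net load moment about support B = 509.8 N·m counterclockwise.
Reaction R at support A is upward at 0.872 m, arm 3.938 m → moment R × 3.938 clockwise.
Στ = 0 ⇒ R × 3.938 = 509.8 ⇒ R = 129 N.

R_A ≈ 129 N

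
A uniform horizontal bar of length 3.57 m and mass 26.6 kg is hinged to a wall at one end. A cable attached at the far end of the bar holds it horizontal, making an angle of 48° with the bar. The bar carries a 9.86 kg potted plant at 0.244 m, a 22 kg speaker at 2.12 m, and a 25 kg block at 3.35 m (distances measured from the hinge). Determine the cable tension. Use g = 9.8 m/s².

Sum moments about the hinge (the unknown hinge reaction has zero arm there).
Beam weight: 26.6 × 9.8 = 260.7 N down at 1.785 m → arm 1.785 m, τ = 260.7 × 1.785 = 465.3 N·m clockwise.
Potted plant: 9.86 × 9.8 = 96.63 N down at 0.244 m → arm 0.244 m, τ = 96.63 × 0.244 = 23.58 N·m clockwise.
Speaker: 22 × 9.8 = 215.6 N down at 2.12 m → arm 2.12 m, τ = 215.6 × 2.12 = 457.1 N·m clockwise.
Block: 25 × 9.8 = 245 N down at 3.35 m → arm 3.35 m, τ = 245 × 3.35 = 820.8 N·m clockwise.
Total clockwise load moment = 1767 N·m.
The cable tension T acts at 3.57 m; only its component perpendicular to the bar, T sinθ, produces torque. sin 48° = 0.7431.
Balancing moments: T × 3.57 × 0.7431 = 1767, giving T = 1767 / 2.653 = 666 N.

T ≈ 666 N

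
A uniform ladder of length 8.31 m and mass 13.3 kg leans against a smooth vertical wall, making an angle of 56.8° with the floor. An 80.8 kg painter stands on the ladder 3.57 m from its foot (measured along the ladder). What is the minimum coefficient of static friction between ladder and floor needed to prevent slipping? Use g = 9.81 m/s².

μ_min ≈ 0.288

About the foot of the ladder:
Ladder weight 13.3×9.81 = 130.5 N acts at 4.155 m along the ladder; its horizontal arm is 4.155·cos56.8° = 2.275 m → τ = 296.9 N·m clockwise.
Painter: 80.8×9.81 = 792.6 N at 3.57 m → arm 1.955 m → τ = 1550 N·m clockwise.
Wall normal N acts horizontally at the top; its moment arm is the height L sinθ = 8.31·sin56.8° = 6.954 m, counterclockwise.
Στ = 0 ⇒ N × 6.954 = 1847 ⇒ N = 265.6 N.
ΣFx = 0 ⇒ f = N_wall = 265.6 N. ΣFy = 0 ⇒ N_floor = 923.1 N.
μ_min = f / N_floor = 265.6 / 923.1 = 0.288.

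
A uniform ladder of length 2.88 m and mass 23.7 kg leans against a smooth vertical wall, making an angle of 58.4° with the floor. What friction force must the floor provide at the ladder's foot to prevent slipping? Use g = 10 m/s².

f ≈ 72.9 N

About the foot of the ladder:
Ladder weight 23.7×10 = 237 N acts at 1.44 m along the ladder; its horizontal arm is 1.44·cos58.4° = 0.7545 m → τ = 178.8 N·m clockwise.
Wall normal N acts horizontally at the top; its moment arm is the height L sinθ = 2.88·sin58.4° = 2.453 m, counterclockwise.
For rotational equilibrium, N × 2.453 = 178.8, so N = 72.9 N.
ΣFx = 0: friction at the foot balances the wall's push, so f = N_wall = 72.9 N.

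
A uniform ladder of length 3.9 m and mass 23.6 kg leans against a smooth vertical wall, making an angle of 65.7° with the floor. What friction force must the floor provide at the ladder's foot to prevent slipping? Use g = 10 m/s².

Sum moments about the foot of the ladder (the floor normal and friction both act there and drop out).
Ladder weight 23.6×10 = 236 N acts at 1.95 m along the ladder; its horizontal arm is 1.95·cos65.7° = 0.8025 m → τ = 189.4 N·m clockwise.
Wall normal N acts horizontally at the top; its moment arm is the height L sinθ = 3.9·sin65.7° = 3.554 m, counterclockwise.
For rotational equilibrium, N × 3.554 = 189.4, so N = 53.3 N.
ΣFx = 0: friction at the foot balances the wall's push, so f = N_wall = 53.3 N.

f ≈ 53.3 N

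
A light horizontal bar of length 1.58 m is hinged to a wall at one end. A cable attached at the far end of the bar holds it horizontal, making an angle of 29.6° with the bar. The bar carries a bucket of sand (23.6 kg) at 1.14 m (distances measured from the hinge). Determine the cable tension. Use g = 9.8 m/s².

T ≈ 338 N

Sum moments about the hinge (the unknown hinge reaction has zero arm there).
Bucket of sand: 23.6 × 9.8 = 231.3 N down at 1.14 m → arm 1.14 m, τ = 231.3 × 1.14 = 263.7 N·m clockwise.
Total clockwise load moment = 263.7 N·m.
The cable tension T acts at 1.58 m; only its component perpendicular to the bar, T sinθ, produces torque. sin 29.6° = 0.4939.
Balancing moments: T × 1.58 × 0.4939 = 263.7, giving T = 263.7 / 0.7804 = 338 N.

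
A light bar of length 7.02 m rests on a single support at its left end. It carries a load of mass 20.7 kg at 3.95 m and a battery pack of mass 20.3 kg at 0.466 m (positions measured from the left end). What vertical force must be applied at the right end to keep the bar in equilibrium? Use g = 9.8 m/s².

F ≈ 127 N

Sum moments about the left end (the unknown pivot reaction has zero arm there).
Load: 20.7 × 9.8 = 202.9 N down at 3.95 m → arm 3.95 m, τ = 202.9 × 3.95 = 801.5 N·m clockwise.
Battery pack: 20.3 × 9.8 = 198.9 N down at 0.466 m → arm 0.466 m, τ = 198.9 × 0.466 = 92.69 N·m clockwise.
Net moment of the loads = 894.2 N·m clockwise.
The upward force F acts at the right end, arm 7.02 m, giving F × 7.02 counterclockwise.
For rotational equilibrium, F × 7.02 = 894.2, so F = 894.2 / 7.02 = 127 N.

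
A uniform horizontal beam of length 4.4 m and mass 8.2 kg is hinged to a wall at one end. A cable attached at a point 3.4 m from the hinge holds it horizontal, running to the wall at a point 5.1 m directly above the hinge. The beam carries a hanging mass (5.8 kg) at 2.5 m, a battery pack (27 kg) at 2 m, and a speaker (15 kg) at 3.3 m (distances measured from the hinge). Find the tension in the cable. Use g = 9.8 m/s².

Taking torques about the hinge:
Beam weight: 8.2 × 9.8 = 80.36 N down at 2.2 m → arm 2.2 m, τ = 80.36 × 2.2 = 176.8 N·m clockwise.
Hanging mass: 5.8 × 9.8 = 56.84 N down at 2.5 m → arm 2.5 m, τ = 56.84 × 2.5 = 142.1 N·m clockwise.
Battery pack: 27 × 9.8 = 264.6 N down at 2 m → arm 2 m, τ = 264.6 × 2 = 529.2 N·m clockwise.
Speaker: 15 × 9.8 = 147 N down at 3.3 m → arm 3.3 m, τ = 147 × 3.3 = 485.1 N·m clockwise.
Total clockwise load moment = 1333 N·m.
The cable tension T acts at 3.4 m; only its component perpendicular to the beam, T sinθ, produces torque. sinθ = h/√(h²+d²) = 5.1/√(5.1²+3.4²) = 0.8321.
Στ = 0 ⇒ T × 3.4 × 0.8321 = 1333 ⇒ T = 1333 / 2.829 = 471 N.

T ≈ 471 N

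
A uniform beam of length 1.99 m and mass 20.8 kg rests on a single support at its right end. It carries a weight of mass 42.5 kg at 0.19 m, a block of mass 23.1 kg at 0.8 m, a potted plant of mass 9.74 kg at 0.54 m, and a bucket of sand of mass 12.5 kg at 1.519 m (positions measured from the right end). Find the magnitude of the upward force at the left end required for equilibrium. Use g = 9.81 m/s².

About the right end:
Beam weight: 20.8 × 9.81 = 204 N down at 0.995 m → arm 0.995 m, τ = 204 × 0.995 = 203 N·m counterclockwise.
Weight: 42.5 × 9.81 = 416.9 N down at 0.19 m → arm 0.19 m, τ = 416.9 × 0.19 = 79.21 N·m counterclockwise.
Block: 23.1 × 9.81 = 226.6 N down at 0.8 m → arm 0.8 m, τ = 226.6 × 0.8 = 181.3 N·m counterclockwise.
Potted plant: 9.74 × 9.81 = 95.55 N down at 0.54 m → arm 0.54 m, τ = 95.55 × 0.54 = 51.6 N·m counterclockwise.
Bucket of sand: 12.5 × 9.81 = 122.6 N down at 1.519 m → arm 1.519 m, τ = 122.6 × 1.519 = 186.2 N·m counterclockwise.
Net moment of the loads = 701.3 N·m counterclockwise.
The upward force F acts at the left end, arm 1.99 m, giving F × 1.99 clockwise.
Setting net torque to zero: F × 1.99 = 701.3 → F = 701.3 / 1.99 = 352 N.

F ≈ 352 N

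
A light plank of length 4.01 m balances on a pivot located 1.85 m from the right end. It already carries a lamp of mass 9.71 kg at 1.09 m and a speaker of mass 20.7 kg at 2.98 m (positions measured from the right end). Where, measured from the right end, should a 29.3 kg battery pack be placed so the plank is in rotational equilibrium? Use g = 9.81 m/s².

x ≈ 1.3 m from the right end

Choose the pivot (at 1.85 m from the right end) as the axis so the support reaction has zero arm there.
Lamp: 9.71 × 9.81 = 95.26 N down at 1.09 m → arm 0.76 m, τ = 95.26 × 0.76 = 72.4 N·m clockwise.
Speaker: 20.7 × 9.81 = 203.1 N down at 2.98 m → arm 1.13 m, τ = 203.1 × 1.13 = 229.5 N·m counterclockwise.
Net moment of existing loads = 157.1 N·m counterclockwise.
The battery pack weighs 29.3 × 9.81 = 287.4 N and must supply an equal clockwise moment, so its lever arm about the pivot is 157.1 / 287.4 = 0.547 m.
That puts it at 1.85 − 0.547 = 1.3 m from the right end.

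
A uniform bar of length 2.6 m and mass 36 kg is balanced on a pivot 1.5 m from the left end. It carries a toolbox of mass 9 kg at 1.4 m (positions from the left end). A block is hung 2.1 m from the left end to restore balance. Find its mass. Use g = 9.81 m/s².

m ≈ 13.5 kg

Taking torques about the pivot (at 1.5 m from the left end):
Beam weight: 36 × 9.81 = 353.2 N down at 1.3 m → arm 0.2 m, τ = 353.2 × 0.2 = 70.64 N·m counterclockwise.
Toolbox: 9 × 9.81 = 88.29 N down at 1.4 m → arm 0.1 m, τ = 88.29 × 0.1 = 8.829 N·m counterclockwise.
Net moment of known loads = 79.47 N·m counterclockwise.
An unknown mass m at 2.1 m has arm 0.6 m; its moment is m·g·0.6 clockwise.
Setting net torque to zero: m × 9.81 × 0.6 = 79.47 → m = 79.47 / (9.81 × 0.6) = 13.5 kg.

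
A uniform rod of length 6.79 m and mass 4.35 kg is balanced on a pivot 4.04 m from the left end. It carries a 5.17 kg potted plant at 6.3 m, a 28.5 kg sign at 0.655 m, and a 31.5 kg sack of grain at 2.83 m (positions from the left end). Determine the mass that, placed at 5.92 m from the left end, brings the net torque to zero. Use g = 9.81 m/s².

Choose the pivot (at 4.04 m from the left end) as the axis so the support reaction has zero arm there.
Beam weight: 4.35 × 9.81 = 42.67 N down at 3.395 m → arm 0.645 m, τ = 42.67 × 0.645 = 27.52 N·m counterclockwise.
Potted plant: 5.17 × 9.81 = 50.72 N down at 6.3 m → arm 2.26 m, τ = 50.72 × 2.26 = 114.6 N·m clockwise.
Sign: 28.5 × 9.81 = 279.6 N down at 0.655 m → arm 3.385 m, τ = 279.6 × 3.385 = 946.4 N·m counterclockwise.
Sack of grain: 31.5 × 9.81 = 309 N down at 2.83 m → arm 1.21 m, τ = 309 × 1.21 = 373.9 N·m counterclockwise.
Net moment of known loads = 1233 N·m counterclockwise.
An unknown mass m at 5.92 m has arm 1.88 m; its moment is m·g·1.88 clockwise.
For rotational equilibrium, m × 9.81 × 1.88 = 1233, so m = 1233 / (9.81 × 1.88) = 66.9 kg.

m ≈ 66.9 kg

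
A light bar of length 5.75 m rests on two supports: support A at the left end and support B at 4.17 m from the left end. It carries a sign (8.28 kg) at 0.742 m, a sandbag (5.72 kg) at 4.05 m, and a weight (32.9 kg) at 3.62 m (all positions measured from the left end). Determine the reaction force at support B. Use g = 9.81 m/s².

Sum moments about support A (its reaction then has zero moment arm).
Sign: 8.28 × 9.81 = 81.23 N down at 0.742 m → arm 0.742 m, τ = 81.23 × 0.742 = 60.27 N·m clockwise.
Sandbag: 5.72 × 9.81 = 56.11 N down at 4.05 m → arm 4.05 m, τ = 56.11 × 4.05 = 227.2 N·m clockwise.
Weight: 32.9 × 9.81 = 322.7 N down at 3.62 m → arm 3.62 m, τ = 322.7 × 3.62 = 1168 N·m clockwise.
Net load moment about support A = 1455 N·m clockwise.
Reaction R at support B is upward at 4.17 m, arm 4.17 m → moment R × 4.17 counterclockwise.
Balancing moments: R × 4.17 = 1455, giving R = 349 N.

R_B ≈ 349 N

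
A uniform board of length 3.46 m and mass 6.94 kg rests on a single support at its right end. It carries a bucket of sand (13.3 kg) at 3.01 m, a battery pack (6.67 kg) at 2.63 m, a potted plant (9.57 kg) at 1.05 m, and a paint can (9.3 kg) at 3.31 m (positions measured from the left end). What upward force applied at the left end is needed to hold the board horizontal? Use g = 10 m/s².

About the right end:
Beam weight: 6.94 × 10 = 69.4 N down at 1.73 m → arm 1.73 m, τ = 69.4 × 1.73 = 120.1 N·m counterclockwise.
Bucket of sand: 13.3 × 10 = 133 N down at 3.01 m → arm 0.45 m, τ = 133 × 0.45 = 59.85 N·m counterclockwise.
Battery pack: 6.67 × 10 = 66.7 N down at 2.63 m → arm 0.83 m, τ = 66.7 × 0.83 = 55.36 N·m counterclockwise.
Potted plant: 9.57 × 10 = 95.7 N down at 1.05 m → arm 2.41 m, τ = 95.7 × 2.41 = 230.6 N·m counterclockwise.
Paint can: 9.3 × 10 = 93 N down at 3.31 m → arm 0.15 m, τ = 93 × 0.15 = 13.95 N·m counterclockwise.
Net moment of the loads = 479.9 N·m counterclockwise.
The upward force F acts at the left end, arm 3.46 m, giving F × 3.46 clockwise.
For rotational equilibrium, F × 3.46 = 479.9, so F = 479.9 / 3.46 = 139 N.

F ≈ 139 N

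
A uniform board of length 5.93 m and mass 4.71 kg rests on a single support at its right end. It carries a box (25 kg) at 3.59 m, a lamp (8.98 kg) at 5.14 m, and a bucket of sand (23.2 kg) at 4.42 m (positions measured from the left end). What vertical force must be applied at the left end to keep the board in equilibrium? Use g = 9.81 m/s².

About the right end:
Beam weight: 4.71 × 9.81 = 46.21 N down at 2.965 m → arm 2.965 m, τ = 46.21 × 2.965 = 137 N·m counterclockwise.
Box: 25 × 9.81 = 245.2 N down at 3.59 m → arm 2.34 m, τ = 245.2 × 2.34 = 573.8 N·m counterclockwise.
Lamp: 8.98 × 9.81 = 88.09 N down at 5.14 m → arm 0.79 m, τ = 88.09 × 0.79 = 69.59 N·m counterclockwise.
Bucket of sand: 23.2 × 9.81 = 227.6 N down at 4.42 m → arm 1.51 m, τ = 227.6 × 1.51 = 343.7 N·m counterclockwise.
Net moment of the loads = 1124 N·m counterclockwise.
The upward force F acts at the left end, arm 5.93 m, giving F × 5.93 clockwise.
Στ = 0 ⇒ F × 5.93 = 1124 ⇒ F = 1124 / 5.93 = 190 N.

F ≈ 190 N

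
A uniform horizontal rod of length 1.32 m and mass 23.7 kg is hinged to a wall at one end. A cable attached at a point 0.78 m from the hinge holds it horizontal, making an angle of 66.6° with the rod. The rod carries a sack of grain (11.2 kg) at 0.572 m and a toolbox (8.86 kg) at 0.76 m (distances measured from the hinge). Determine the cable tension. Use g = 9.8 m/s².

T ≈ 394 N

Taking torques about the hinge:
Beam weight: 23.7 × 9.8 = 232.3 N down at 0.66 m → arm 0.66 m, τ = 232.3 × 0.66 = 153.3 N·m clockwise.
Sack of grain: 11.2 × 9.8 = 109.8 N down at 0.572 m → arm 0.572 m, τ = 109.8 × 0.572 = 62.81 N·m clockwise.
Toolbox: 8.86 × 9.8 = 86.83 N down at 0.76 m → arm 0.76 m, τ = 86.83 × 0.76 = 65.99 N·m clockwise.
Total clockwise load moment = 282.1 N·m.
The cable tension T acts at 0.78 m; only its component perpendicular to the rod, T sinθ, produces torque. sin 66.6° = 0.9178.
Στ = 0 ⇒ T × 0.78 × 0.9178 = 282.1 ⇒ T = 282.1 / 0.7159 = 394 N.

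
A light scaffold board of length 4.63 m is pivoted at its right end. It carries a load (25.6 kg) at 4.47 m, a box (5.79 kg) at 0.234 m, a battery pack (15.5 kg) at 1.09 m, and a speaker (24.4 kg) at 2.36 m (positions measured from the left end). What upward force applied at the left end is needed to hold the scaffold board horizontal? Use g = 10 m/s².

F ≈ 302 N

About the right end:
Load: 25.6 × 10 = 256 N down at 4.47 m → arm 0.16 m, τ = 256 × 0.16 = 40.96 N·m counterclockwise.
Box: 5.79 × 10 = 57.9 N down at 0.234 m → arm 4.396 m, τ = 57.9 × 4.396 = 254.5 N·m counterclockwise.
Battery pack: 15.5 × 10 = 155 N down at 1.09 m → arm 3.54 m, τ = 155 × 3.54 = 548.7 N·m counterclockwise.
Speaker: 24.4 × 10 = 244 N down at 2.36 m → arm 2.27 m, τ = 244 × 2.27 = 553.9 N·m counterclockwise.
Net moment of the loads = 1398 N·m counterclockwise.
The upward force F acts at the left end, arm 4.63 m, giving F × 4.63 clockwise.
Balancing moments: F × 4.63 = 1398, giving F = 1398 / 4.63 = 302 N.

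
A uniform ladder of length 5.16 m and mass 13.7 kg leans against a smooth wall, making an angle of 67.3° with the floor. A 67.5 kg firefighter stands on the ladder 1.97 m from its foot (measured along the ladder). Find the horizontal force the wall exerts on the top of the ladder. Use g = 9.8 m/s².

N_wall ≈ 134 N

Take moments about the foot of the ladder.
Ladder weight 13.7×9.8 = 134.3 N acts at 2.58 m along the ladder; its horizontal arm is 2.58·cos67.3° = 0.9956 m → τ = 133.7 N·m clockwise.
Firefighter: 67.5×9.8 = 661.5 N at 1.97 m → arm 0.7602 m → τ = 502.9 N·m clockwise.
Wall normal N acts horizontally at the top; its moment arm is the height L sinθ = 5.16·sin67.3° = 4.76 m, counterclockwise.
Στ = 0 ⇒ N × 4.76 = 636.6 ⇒ N = 134 N.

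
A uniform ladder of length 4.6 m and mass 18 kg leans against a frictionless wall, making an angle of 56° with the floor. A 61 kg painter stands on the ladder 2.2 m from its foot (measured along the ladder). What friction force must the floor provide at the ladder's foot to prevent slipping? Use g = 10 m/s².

f ≈ 257 N

Take moments about the foot of the ladder.
Ladder weight 18×10 = 180 N acts at 2.3 m along the ladder; its horizontal arm is 2.3·cos56° = 1.286 m → τ = 231.5 N·m clockwise.
Painter: 61×10 = 610 N at 2.2 m → arm 1.23 m → τ = 750.3 N·m clockwise.
Wall normal N acts horizontally at the top; its moment arm is the height L sinθ = 4.6·sin56° = 3.814 m, counterclockwise.
Setting net torque to zero: N × 3.814 = 981.8 → N = 257 N.
ΣFx = 0: friction at the foot balances the wall's push, so f = N_wall = 257 N.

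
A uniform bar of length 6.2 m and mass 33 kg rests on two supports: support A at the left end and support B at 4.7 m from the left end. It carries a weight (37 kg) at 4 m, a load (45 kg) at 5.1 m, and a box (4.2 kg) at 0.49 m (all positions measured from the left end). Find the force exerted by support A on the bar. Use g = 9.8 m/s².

About support B:
Beam weight: 33 × 9.8 = 323.4 N down at 3.1 m → arm 1.6 m, τ = 323.4 × 1.6 = 517.4 N·m counterclockwise.
Weight: 37 × 9.8 = 362.6 N down at 4 m → arm 0.7 m, τ = 362.6 × 0.7 = 253.8 N·m counterclockwise.
Load: 45 × 9.8 = 441 N down at 5.1 m → arm 0.4 m, τ = 441 × 0.4 = 176.4 N·m clockwise.
Box: 4.2 × 9.8 = 41.16 N down at 0.49 m → arm 4.21 m, τ = 41.16 × 4.21 = 173.3 N·m counterclockwise.
Net load moment about support B = 768.1 N·m counterclockwise.
Reaction R at support A is upward at 0 m, arm 4.7 m → moment R × 4.7 clockwise.
Στ = 0 ⇒ R × 4.7 = 768.1 ⇒ R = 163 N.

R_A ≈ 163 N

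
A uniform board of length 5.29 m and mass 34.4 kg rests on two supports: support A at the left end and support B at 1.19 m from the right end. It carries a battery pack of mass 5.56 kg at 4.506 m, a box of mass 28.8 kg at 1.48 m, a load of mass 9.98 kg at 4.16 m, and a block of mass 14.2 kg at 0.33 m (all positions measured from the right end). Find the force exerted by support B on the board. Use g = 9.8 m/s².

Sum moments about support A (its reaction then has zero moment arm).
Beam weight: 34.4 × 9.8 = 337.1 N down at 2.645 m → arm 2.645 m, τ = 337.1 × 2.645 = 891.6 N·m clockwise.
Battery pack: 5.56 × 9.8 = 54.49 N down at 4.506 m → arm 0.784 m, τ = 54.49 × 0.784 = 42.72 N·m clockwise.
Box: 28.8 × 9.8 = 282.2 N down at 1.48 m → arm 3.81 m, τ = 282.2 × 3.81 = 1075 N·m clockwise.
Load: 9.98 × 9.8 = 97.8 N down at 4.16 m → arm 1.13 m, τ = 97.8 × 1.13 = 110.5 N·m clockwise.
Block: 14.2 × 9.8 = 139.2 N down at 0.33 m → arm 4.96 m, τ = 139.2 × 4.96 = 690.4 N·m clockwise.
Net load moment about support A = 2810 N·m clockwise.
Reaction R at support B is upward at 1.19 m, arm 4.1 m → moment R × 4.1 counterclockwise.
Setting net torque to zero: R × 4.1 = 2810 → R = 685 N.

R_B ≈ 685 N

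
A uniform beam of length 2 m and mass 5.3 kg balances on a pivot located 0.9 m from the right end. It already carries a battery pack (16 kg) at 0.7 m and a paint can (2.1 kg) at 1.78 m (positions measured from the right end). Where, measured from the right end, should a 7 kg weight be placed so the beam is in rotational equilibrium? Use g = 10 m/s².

Take moments about the pivot (at 0.9 m from the right end).
Beam weight: 5.3 × 10 = 53 N down at 1 m → arm 0.1 m, τ = 53 × 0.1 = 5.3 N·m counterclockwise.
Battery pack: 16 × 10 = 160 N down at 0.7 m → arm 0.2 m, τ = 160 × 0.2 = 32 N·m clockwise.
Paint can: 2.1 × 10 = 21 N down at 1.78 m → arm 0.88 m, τ = 21 × 0.88 = 18.48 N·m counterclockwise.
Net moment of existing loads = 8.22 N·m clockwise.
The weight weighs 7 × 10 = 70 N and must supply an equal counterclockwise moment, so its lever arm about the pivot is 8.22 / 70 = 0.117 m.
That puts it at 0.9 + 0.117 = 1.02 m from the right end.

x ≈ 1.02 m from the right end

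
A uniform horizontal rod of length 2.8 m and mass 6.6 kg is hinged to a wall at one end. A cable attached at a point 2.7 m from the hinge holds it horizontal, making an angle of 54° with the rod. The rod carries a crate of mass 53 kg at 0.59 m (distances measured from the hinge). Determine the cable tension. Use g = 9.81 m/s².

Taking torques about the hinge:
Beam weight: 6.6 × 9.81 = 64.75 N down at 1.4 m → arm 1.4 m, τ = 64.75 × 1.4 = 90.65 N·m clockwise.
Crate: 53 × 9.81 = 519.9 N down at 0.59 m → arm 0.59 m, τ = 519.9 × 0.59 = 306.7 N·m clockwise.
Total clockwise load moment = 397.4 N·m.
The cable tension T acts at 2.7 m; only its component perpendicular to the rod, T sinθ, produces torque. sin 54° = 0.809.
For rotational equilibrium, T × 2.7 × 0.809 = 397.4, so T = 397.4 / 2.184 = 182 N.

T ≈ 182 N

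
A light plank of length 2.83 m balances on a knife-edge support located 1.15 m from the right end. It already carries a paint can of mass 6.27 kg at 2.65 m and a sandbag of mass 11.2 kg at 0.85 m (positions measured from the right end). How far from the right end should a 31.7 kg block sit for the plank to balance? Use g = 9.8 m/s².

x ≈ 0.959 m from the right end

Taking torques about the knife-edge support (at 1.15 m from the right end):
Paint can: 6.27 × 9.8 = 61.45 N down at 2.65 m → arm 1.5 m, τ = 61.45 × 1.5 = 92.18 N·m counterclockwise.
Sandbag: 11.2 × 9.8 = 109.8 N down at 0.85 m → arm 0.3 m, τ = 109.8 × 0.3 = 32.94 N·m clockwise.
Net moment of existing loads = 59.24 N·m counterclockwise.
The block weighs 31.7 × 9.8 = 310.7 N and must supply an equal clockwise moment, so its lever arm about the knife-edge support is 59.24 / 310.7 = 0.191 m.
That puts it at 1.15 − 0.191 = 0.959 m from the right end.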